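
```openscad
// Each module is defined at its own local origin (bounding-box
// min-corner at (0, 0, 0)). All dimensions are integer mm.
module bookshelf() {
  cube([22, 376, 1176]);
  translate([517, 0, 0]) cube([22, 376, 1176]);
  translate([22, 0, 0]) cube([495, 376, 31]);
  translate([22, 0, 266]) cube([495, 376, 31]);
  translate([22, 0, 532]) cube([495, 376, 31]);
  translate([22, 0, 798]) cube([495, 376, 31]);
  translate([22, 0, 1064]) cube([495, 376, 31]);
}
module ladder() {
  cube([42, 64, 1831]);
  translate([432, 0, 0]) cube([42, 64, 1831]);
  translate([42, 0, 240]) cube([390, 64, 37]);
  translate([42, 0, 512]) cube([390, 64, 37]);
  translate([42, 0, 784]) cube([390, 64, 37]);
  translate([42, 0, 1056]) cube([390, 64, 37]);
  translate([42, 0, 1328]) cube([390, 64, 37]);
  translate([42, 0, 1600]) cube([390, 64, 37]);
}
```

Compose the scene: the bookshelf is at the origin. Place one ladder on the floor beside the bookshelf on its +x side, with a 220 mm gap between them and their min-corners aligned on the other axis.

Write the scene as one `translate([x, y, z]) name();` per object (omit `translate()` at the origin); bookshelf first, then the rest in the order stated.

bookshelf();
translate([759, 0, 0]) ladder();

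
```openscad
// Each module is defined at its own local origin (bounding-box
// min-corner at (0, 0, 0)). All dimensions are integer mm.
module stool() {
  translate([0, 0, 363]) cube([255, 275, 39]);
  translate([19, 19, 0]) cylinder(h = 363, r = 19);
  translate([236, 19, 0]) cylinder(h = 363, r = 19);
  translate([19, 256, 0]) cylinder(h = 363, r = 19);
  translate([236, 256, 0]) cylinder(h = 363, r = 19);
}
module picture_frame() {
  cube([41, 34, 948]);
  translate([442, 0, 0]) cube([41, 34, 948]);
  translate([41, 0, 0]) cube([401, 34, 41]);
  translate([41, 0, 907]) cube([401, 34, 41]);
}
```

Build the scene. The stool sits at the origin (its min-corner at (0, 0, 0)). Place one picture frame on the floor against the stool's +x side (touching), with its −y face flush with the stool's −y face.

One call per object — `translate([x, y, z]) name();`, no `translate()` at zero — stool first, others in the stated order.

stool();
translate([255, 0, 0]) picture_frame();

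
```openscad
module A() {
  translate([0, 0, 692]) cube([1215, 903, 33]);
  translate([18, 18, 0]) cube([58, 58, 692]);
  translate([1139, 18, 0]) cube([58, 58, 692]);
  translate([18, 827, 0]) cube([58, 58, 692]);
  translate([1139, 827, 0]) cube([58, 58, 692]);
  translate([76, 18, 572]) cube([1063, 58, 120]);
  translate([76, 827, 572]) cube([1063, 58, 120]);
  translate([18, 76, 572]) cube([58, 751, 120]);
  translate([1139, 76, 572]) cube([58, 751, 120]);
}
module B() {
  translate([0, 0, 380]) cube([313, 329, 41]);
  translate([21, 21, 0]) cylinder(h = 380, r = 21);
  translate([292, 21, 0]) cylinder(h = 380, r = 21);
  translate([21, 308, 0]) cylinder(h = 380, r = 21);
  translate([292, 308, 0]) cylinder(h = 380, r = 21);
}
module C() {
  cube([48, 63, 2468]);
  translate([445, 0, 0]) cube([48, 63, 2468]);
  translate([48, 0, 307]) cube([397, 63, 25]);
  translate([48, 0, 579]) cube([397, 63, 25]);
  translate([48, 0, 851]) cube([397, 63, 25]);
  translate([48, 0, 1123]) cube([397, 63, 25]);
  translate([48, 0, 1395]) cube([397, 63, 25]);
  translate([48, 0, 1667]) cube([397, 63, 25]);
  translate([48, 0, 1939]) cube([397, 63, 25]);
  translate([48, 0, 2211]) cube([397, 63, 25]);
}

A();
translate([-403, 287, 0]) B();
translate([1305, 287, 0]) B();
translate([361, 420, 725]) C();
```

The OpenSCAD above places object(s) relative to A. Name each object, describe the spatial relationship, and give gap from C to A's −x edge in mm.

A is a table. B is a stool. C is a ladder. Two stools sit around the table at the −x, +x sides. The ladder is on top of the table, centred. The gap from the ladder to the table's −x edge is 361 mm.

The ladder's min-x is at 361; the table's min-x is 0; gap = 361 mm.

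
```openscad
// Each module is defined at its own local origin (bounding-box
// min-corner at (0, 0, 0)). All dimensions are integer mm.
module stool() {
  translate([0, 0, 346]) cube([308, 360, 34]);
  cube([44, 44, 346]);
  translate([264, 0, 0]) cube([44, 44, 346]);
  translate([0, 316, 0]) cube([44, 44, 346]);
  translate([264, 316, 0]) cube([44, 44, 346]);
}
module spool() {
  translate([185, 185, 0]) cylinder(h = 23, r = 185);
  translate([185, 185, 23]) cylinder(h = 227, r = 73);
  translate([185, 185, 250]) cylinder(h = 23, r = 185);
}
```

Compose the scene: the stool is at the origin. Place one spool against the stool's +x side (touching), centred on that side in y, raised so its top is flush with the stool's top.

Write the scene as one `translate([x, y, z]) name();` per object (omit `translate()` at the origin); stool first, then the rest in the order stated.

stool();
translate([308, -5, 107]) spool();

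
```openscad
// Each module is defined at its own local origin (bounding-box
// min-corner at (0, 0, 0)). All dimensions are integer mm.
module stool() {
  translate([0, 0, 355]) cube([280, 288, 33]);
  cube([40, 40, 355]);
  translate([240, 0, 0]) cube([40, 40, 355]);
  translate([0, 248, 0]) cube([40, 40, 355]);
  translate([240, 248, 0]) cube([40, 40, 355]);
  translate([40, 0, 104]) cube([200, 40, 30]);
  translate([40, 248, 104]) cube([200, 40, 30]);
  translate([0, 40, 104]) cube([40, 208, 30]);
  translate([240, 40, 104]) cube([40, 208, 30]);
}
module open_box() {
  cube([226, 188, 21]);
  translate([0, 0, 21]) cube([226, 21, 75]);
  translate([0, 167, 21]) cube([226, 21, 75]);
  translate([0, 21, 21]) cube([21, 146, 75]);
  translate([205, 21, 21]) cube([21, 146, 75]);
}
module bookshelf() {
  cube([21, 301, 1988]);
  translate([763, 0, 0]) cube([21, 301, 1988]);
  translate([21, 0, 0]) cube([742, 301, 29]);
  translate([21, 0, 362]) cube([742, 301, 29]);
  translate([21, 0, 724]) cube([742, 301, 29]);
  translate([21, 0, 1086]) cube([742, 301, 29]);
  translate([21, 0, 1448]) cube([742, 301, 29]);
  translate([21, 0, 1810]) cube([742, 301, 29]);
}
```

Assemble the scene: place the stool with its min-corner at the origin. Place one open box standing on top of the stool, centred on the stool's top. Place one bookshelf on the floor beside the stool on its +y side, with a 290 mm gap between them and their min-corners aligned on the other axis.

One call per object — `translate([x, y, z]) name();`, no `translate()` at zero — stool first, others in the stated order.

stool();
translate([27, 50, 388]) open_box();
translate([0, 578, 0]) bookshelf();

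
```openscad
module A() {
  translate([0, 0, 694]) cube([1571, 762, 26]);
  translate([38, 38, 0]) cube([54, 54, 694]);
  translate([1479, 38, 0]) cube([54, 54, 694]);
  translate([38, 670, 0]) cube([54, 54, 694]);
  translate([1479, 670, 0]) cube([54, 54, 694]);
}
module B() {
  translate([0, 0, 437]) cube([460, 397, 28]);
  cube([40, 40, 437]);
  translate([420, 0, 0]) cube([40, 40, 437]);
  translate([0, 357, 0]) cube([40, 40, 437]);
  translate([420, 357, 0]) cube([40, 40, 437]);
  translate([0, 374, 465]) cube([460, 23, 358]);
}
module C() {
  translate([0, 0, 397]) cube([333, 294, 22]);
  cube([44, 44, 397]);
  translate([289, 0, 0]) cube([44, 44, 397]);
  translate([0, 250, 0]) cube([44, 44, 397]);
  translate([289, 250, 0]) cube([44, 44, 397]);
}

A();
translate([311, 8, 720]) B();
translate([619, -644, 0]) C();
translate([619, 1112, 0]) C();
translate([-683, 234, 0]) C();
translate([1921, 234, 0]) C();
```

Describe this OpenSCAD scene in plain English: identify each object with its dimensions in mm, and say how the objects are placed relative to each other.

A is a table: top 1571 mm (x) × 762 mm (y), 26 mm thick, upper face at z = 720 mm, on four 54×54 mm square legs, each inset 38 mm from the nearest pair of top edges, running from z = 0 to the bottom of the top.

B is a chair: 460×397 mm seat, 28 mm thick, top at z = 465 mm, on four 40 mm square corner legs flush with the seat edges. A 23 mm thick backrest slab spans the full seat width, extending 358 mm above the seat top, its back face flush with the seat's +y edge.

C is a four-legged stool. The seat is a 333×294×22 mm slab whose top surface is at z = 419 mm; four square legs, each 44×44 mm in cross-section, run from the floor (z = 0) to the underside of the seat, each flush with a corner of the seat.

The chair is on top of the table. Four stools sit around the table at the −y, +y, −x, +x sides.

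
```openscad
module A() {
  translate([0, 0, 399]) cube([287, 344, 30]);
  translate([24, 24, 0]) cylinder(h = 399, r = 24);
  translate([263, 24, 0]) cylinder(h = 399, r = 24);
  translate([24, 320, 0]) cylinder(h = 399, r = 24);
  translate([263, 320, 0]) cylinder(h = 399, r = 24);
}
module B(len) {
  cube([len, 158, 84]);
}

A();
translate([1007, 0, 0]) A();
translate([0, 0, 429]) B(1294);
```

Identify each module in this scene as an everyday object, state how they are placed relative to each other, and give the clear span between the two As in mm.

A is a stool. B is a beam. A beam spans the tops of two stools. The clear span between the two stools is 720 mm.

Second stool starts at x = 1007; first ends at x = 287; clear span = 1007 − 287 = 720 mm.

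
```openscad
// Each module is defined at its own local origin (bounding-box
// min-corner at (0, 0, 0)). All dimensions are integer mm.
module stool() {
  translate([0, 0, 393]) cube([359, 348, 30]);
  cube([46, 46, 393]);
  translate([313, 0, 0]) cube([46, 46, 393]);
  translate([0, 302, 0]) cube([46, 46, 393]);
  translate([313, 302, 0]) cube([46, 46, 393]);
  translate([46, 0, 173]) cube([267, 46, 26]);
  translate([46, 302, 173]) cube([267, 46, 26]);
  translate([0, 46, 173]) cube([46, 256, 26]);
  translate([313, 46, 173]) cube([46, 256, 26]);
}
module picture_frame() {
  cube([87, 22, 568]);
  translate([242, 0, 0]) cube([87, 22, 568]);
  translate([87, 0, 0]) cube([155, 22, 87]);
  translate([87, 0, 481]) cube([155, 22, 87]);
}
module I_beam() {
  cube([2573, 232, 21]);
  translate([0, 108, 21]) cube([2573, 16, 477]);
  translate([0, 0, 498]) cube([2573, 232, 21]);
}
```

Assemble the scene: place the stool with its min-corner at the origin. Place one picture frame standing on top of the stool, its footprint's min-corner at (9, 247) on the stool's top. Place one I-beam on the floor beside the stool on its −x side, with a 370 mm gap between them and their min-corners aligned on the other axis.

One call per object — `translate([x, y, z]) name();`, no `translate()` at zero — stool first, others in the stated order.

stool();
translate([9, 247, 423]) picture_frame();
translate([-2943, 0, 0]) I_beam();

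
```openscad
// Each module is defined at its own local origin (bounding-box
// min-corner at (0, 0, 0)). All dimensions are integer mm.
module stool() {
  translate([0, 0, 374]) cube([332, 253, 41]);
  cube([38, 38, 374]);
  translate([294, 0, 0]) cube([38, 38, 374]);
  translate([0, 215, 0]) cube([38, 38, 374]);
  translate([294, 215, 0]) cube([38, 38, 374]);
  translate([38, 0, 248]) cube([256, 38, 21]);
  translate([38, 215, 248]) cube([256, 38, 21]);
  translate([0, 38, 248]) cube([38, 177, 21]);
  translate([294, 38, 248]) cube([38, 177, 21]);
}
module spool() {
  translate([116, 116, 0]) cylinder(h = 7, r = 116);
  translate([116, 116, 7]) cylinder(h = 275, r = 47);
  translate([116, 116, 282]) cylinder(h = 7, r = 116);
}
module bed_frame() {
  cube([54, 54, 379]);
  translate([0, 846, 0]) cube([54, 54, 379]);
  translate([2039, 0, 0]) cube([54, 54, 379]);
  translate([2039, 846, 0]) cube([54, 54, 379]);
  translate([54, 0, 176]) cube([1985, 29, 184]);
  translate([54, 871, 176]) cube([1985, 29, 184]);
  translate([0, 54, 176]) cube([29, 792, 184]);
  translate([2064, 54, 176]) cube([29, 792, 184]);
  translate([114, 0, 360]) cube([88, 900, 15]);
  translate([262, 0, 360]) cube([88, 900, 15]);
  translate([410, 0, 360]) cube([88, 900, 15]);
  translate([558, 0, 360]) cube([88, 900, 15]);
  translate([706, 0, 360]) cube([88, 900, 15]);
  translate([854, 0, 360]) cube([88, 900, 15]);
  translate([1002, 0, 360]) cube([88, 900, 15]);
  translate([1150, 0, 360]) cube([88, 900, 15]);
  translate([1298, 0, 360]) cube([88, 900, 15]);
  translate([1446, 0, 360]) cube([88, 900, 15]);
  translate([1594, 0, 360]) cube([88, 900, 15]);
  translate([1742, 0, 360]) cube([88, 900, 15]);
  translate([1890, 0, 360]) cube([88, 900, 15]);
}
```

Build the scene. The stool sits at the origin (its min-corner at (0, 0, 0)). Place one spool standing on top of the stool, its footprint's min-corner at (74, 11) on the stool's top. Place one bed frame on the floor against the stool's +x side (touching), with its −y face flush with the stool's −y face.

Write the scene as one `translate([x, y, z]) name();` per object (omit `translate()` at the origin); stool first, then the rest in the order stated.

stool();
translate([74, 11, 415]) spool();
translate([332, 0, 0]) bed_frame();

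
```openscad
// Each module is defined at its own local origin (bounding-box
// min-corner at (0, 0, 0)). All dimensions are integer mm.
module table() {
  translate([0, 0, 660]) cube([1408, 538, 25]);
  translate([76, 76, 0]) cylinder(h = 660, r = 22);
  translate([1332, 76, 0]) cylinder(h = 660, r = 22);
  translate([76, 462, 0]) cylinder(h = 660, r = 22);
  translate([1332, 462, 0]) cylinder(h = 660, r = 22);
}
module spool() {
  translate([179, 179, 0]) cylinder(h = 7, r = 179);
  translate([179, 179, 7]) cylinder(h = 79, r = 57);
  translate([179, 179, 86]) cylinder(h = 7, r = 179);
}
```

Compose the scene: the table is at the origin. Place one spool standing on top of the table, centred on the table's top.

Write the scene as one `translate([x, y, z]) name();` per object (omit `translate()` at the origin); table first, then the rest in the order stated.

table();
translate([525, 90, 685]) spool();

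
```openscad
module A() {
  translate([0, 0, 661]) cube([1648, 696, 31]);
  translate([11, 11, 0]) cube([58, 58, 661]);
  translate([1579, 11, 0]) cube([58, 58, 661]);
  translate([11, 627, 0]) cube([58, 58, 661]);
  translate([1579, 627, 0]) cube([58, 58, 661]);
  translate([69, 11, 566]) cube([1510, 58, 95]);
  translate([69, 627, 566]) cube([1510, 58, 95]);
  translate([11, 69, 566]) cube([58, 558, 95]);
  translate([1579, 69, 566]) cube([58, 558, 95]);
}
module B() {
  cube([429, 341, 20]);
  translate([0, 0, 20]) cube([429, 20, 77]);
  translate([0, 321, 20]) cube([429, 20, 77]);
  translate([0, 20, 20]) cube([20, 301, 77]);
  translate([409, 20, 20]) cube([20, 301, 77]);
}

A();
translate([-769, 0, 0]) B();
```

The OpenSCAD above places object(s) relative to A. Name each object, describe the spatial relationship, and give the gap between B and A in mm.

A is a table. B is an open box. The open box is on the floor beside the table on its −x side. The gap between the open box and the table is 340 mm.

The open box's nearest face is 340 mm from the table's −x face.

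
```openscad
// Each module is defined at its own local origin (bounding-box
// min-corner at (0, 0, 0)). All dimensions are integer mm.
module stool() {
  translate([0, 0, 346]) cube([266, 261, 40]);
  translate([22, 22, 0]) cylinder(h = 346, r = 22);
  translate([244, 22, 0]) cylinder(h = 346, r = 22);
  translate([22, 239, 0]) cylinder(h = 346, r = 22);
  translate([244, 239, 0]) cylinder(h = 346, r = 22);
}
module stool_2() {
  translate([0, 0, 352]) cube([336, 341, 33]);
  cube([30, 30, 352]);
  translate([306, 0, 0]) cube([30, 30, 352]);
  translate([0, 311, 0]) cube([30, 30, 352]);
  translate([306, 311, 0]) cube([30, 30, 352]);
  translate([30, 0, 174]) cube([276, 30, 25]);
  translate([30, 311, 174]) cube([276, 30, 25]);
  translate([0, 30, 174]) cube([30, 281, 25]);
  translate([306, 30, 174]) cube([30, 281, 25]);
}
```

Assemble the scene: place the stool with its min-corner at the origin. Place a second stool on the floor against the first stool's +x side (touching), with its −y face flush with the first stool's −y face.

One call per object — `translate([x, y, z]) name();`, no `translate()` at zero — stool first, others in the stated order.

stool();
translate([266, 0, 0]) stool_2();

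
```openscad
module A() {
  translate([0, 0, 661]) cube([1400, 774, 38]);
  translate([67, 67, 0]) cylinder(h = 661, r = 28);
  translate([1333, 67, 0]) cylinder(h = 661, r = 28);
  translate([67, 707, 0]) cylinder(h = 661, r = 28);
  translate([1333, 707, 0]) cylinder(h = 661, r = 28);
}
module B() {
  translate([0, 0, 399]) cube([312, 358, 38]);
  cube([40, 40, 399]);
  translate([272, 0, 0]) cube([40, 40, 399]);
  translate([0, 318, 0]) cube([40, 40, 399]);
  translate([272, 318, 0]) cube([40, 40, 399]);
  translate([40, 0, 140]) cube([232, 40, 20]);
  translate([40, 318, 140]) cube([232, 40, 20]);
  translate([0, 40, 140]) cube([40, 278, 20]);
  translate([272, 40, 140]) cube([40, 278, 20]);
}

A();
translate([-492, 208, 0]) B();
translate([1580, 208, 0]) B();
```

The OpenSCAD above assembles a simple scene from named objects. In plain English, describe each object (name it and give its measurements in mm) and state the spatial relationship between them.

A is a table with a 1400×774 mm rectangular top, 38 mm thick, top surface at z = 699 mm, supported by four round legs of 56 mm diameter, each leg's bounding box inset 39 mm from the nearest pair of top edges, running from the floor.

B is a simple wooden stool: a rectangular seat 312 mm (x) by 358 mm (y), 38 mm thick, top face at z = 437 mm, on four square legs, each 40×40 mm in cross-section. The legs rest on z = 0, each flush with a corner of the seat. Four stretchers, 40 mm wide and 20 mm tall, connect adjacent legs with their undersides at z = 140 mm, each running between the inner faces of the legs it joins and aligned with the legs' outer faces on the other axis.

Two stools sit around the table at the −x, +x sides.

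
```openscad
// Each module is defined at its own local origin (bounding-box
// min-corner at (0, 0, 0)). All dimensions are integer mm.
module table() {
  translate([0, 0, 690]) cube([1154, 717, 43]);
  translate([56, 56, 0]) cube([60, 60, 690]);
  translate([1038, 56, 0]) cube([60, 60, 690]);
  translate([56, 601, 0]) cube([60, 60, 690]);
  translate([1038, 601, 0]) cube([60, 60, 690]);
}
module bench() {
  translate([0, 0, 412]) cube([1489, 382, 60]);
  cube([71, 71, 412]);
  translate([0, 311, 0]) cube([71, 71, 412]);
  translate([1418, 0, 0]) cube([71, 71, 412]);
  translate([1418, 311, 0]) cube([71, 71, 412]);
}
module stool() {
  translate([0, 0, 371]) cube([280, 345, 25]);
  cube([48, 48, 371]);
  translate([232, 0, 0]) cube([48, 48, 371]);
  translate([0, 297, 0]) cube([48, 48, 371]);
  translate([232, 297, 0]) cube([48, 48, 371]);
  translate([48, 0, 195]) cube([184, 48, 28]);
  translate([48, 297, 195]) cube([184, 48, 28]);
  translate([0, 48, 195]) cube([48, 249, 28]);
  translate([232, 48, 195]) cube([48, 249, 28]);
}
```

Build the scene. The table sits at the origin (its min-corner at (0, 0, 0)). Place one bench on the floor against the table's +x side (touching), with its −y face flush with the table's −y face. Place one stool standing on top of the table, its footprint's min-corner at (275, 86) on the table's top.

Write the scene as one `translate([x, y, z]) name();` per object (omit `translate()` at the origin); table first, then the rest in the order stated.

table();
translate([1154, 0, 0]) bench();
translate([275, 86, 733]) stool();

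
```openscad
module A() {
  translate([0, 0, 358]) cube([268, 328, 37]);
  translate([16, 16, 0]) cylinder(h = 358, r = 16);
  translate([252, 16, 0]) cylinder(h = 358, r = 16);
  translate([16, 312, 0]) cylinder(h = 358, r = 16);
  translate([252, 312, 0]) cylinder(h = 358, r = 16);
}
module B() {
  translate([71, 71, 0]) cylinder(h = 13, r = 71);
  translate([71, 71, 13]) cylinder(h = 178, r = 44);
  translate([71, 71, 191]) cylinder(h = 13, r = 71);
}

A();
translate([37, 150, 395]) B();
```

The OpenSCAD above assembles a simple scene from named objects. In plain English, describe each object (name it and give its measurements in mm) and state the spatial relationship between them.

A is a four-legged stool. The seat is 268×328 mm, 37 mm thick, top at z = 395 mm. It stands on four round legs, each 32 mm in diameter, from z = 0 to the seat underside, each leg's axis is inset half a diameter from the nearest pair of seat edges (so the leg's bounding box is flush with the corner).

B is a spool: two coaxial disc flanges of radius 71 mm and thickness 13 mm, joined by a core cylinder of radius 44 mm and height 178 mm. The lower flange rests on z = 0 and the three cylinders share a vertical axis.

The spool is on top of the stool.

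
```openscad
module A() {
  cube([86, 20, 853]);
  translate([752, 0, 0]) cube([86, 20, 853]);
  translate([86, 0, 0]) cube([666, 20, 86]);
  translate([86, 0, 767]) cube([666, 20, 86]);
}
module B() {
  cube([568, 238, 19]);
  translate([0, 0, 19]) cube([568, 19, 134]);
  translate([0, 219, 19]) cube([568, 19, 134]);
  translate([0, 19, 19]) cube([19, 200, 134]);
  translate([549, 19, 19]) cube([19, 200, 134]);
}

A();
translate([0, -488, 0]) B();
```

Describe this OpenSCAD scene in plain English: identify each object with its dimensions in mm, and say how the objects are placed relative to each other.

A is a rectangular picture frame lying in the x–z plane (depth along y). The opening is 666 mm wide (x) by 681 mm tall (z), surrounded by a border 86 mm wide on all four sides. The frame is 20 mm deep and is made of two full-height vertical stiles with two horizontal rails fitted between them.

B is an open-topped rectangular box: outside dimensions 568×238×153 mm, with a uniform wall and base thickness of 19 mm. The base is a full 568×238 slab on the floor; four walls sit on top of the base. The front and back walls (the −y and +y sides) span the full width; the two side walls fit between them.

The open box is on the floor beside the picture frame on its −y side.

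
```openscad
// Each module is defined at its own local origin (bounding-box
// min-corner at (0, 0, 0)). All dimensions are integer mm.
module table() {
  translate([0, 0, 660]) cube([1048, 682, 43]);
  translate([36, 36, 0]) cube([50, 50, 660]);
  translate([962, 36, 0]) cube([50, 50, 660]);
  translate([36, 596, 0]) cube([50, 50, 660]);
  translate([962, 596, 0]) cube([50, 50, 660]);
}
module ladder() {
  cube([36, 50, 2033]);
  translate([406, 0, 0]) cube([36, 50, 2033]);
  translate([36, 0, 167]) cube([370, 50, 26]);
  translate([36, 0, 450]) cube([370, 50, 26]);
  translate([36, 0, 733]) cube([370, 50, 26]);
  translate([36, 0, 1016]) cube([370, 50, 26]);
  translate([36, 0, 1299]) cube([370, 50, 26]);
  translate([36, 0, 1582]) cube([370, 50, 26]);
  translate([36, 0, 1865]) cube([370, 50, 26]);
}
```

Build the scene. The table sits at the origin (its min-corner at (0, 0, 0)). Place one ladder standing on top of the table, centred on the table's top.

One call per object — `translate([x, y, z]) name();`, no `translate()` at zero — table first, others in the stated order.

table();
translate([303, 316, 703]) ladder();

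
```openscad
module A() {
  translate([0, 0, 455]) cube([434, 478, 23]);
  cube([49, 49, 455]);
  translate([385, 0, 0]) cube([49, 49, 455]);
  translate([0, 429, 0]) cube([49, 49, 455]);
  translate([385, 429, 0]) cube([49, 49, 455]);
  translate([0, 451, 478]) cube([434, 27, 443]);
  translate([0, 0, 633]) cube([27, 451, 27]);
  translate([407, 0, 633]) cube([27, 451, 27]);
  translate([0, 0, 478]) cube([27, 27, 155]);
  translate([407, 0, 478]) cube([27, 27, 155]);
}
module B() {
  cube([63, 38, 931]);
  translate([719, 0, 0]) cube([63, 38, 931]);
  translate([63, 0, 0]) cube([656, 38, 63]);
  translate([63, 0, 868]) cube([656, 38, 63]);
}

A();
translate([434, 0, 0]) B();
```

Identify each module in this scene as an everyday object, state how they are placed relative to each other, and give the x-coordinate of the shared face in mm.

A is a chair. B is a picture frame. The picture frame is against the chair's +x side, with their −y faces flush. The x-coordinate of the shared face is 434 mm.

The chair's +x face and the picture frame's −x face are both at x = 434 mm.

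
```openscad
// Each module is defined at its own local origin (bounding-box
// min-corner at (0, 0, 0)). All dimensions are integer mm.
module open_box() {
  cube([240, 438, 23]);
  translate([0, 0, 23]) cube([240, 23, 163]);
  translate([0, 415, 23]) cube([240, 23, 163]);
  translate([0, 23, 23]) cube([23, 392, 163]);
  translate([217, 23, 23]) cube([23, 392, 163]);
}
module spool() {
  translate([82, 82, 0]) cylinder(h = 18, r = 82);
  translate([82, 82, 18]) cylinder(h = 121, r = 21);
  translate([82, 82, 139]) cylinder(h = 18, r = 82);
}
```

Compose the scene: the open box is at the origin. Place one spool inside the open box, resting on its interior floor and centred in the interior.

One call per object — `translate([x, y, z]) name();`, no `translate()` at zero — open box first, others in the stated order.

open_box();
translate([38, 137, 23]) spool();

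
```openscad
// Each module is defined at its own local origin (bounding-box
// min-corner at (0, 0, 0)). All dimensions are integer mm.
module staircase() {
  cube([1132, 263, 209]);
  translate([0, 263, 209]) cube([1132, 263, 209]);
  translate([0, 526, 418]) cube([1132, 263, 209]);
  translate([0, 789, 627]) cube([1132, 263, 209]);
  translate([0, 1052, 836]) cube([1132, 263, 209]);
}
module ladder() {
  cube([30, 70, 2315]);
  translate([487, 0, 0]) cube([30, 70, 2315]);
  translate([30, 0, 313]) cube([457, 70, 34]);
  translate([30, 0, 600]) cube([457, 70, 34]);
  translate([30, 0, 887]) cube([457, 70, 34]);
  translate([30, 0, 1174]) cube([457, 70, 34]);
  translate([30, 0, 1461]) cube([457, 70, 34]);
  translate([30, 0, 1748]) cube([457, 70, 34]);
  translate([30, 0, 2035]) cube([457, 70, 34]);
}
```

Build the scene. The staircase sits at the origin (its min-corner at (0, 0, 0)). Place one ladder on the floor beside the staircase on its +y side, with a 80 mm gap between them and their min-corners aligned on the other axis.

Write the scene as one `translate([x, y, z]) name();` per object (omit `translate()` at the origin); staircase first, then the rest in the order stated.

staircase();
translate([0, 1395, 0]) ladder();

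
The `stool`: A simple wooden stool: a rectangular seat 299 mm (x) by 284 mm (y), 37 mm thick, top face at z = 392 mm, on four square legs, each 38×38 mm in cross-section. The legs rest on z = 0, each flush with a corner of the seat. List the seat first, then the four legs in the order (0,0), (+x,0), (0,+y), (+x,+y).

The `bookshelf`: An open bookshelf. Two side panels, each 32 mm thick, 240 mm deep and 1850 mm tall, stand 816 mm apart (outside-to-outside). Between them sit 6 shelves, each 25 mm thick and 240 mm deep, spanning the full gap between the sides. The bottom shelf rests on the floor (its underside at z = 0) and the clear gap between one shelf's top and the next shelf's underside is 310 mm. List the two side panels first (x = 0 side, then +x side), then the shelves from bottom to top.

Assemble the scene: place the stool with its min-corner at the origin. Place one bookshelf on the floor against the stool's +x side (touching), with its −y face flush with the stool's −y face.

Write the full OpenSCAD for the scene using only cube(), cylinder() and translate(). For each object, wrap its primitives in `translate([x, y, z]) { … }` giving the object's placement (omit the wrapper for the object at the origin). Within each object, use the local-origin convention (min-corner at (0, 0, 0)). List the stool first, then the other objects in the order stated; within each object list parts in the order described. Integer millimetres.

translate([0, 0, 355]) cube([299, 284, 37]);
cube([38, 38, 355]);
translate([261, 0, 0]) cube([38, 38, 355]);
translate([0, 246, 0]) cube([38, 38, 355]);
translate([261, 246, 0]) cube([38, 38, 355]);
translate([299, 0, 0]) {
  cube([32, 240, 1850]);
  translate([784, 0, 0]) cube([32, 240, 1850]);
  translate([32, 0, 0]) cube([752, 240, 25]);
  translate([32, 0, 335]) cube([752, 240, 25]);
  translate([32, 0, 670]) cube([752, 240, 25]);
  translate([32, 0, 1005]) cube([752, 240, 25]);
  translate([32, 0, 1340]) cube([752, 240, 25]);
  translate([32, 0, 1675]) cube([752, 240, 25]);
}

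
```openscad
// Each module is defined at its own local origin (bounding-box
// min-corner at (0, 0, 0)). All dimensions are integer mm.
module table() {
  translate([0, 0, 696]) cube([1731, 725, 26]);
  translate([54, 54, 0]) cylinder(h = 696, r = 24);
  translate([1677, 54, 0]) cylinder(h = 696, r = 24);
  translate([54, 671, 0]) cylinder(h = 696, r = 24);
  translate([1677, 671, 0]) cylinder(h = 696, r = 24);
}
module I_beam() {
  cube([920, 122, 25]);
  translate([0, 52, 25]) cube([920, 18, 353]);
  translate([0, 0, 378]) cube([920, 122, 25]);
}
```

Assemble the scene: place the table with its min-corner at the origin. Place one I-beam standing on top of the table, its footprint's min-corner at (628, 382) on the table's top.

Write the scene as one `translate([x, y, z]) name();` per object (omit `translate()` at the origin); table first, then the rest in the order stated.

table();
translate([628, 382, 722]) I_beam();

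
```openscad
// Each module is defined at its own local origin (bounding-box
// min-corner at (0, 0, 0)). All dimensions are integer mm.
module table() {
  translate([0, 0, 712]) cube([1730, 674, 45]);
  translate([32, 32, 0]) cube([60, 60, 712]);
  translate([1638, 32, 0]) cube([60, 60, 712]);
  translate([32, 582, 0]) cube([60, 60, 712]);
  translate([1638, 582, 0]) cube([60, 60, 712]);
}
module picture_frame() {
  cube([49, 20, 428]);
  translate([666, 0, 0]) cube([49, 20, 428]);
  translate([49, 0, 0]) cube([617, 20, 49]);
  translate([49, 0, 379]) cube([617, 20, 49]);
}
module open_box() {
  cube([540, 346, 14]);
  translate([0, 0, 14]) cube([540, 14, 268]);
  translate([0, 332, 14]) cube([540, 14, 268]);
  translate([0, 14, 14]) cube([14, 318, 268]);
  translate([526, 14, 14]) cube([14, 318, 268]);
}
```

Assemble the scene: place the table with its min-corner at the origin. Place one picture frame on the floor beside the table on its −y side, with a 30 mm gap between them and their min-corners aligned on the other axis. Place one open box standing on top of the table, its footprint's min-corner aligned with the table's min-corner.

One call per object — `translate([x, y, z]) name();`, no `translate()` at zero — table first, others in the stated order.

table();
translate([0, -50, 0]) picture_frame();
translate([0, 0, 757]) open_box();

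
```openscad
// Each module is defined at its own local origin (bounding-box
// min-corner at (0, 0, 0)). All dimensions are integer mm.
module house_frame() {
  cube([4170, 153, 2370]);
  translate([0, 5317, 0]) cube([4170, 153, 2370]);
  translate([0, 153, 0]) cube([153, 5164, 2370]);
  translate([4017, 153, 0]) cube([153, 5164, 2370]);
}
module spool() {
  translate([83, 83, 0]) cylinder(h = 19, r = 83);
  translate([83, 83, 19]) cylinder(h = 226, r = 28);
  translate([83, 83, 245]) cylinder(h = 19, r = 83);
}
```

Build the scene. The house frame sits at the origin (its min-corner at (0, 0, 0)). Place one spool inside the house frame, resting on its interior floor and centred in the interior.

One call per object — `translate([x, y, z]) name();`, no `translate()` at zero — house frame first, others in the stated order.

house_frame();
translate([2002, 2652, 0]) spool();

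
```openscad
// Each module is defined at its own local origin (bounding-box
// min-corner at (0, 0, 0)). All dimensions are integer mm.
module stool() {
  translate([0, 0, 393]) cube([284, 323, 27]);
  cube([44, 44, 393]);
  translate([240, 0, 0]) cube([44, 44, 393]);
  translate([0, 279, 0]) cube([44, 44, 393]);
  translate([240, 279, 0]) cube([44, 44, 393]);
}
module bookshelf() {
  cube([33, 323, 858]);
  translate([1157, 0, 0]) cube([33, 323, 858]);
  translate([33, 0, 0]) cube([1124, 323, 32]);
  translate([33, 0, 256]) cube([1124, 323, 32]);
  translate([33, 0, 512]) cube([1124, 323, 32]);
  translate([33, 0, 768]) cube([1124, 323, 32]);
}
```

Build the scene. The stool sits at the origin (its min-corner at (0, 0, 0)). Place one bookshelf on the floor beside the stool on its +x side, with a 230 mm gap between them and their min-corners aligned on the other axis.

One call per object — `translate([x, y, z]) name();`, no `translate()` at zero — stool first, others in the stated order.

stool();
translate([514, 0, 0]) bookshelf();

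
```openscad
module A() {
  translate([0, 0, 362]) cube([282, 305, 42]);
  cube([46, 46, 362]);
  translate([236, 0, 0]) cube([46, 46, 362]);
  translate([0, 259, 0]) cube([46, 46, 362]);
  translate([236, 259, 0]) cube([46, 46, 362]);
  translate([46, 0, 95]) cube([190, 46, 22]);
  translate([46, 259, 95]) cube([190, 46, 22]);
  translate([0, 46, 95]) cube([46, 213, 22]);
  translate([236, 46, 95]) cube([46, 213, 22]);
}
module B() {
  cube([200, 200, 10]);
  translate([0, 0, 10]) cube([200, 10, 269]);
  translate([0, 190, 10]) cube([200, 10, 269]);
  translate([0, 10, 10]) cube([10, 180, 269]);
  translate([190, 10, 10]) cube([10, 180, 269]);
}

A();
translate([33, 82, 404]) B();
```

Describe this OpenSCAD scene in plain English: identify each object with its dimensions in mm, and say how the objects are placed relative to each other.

A is a simple wooden stool: a rectangular seat 282 mm (x) by 305 mm (y), 42 mm thick, top face at z = 404 mm, on four square legs, each 46×46 mm in cross-section. The legs rest on z = 0, each flush with a corner of the seat. Four stretchers, 46 mm wide and 22 mm tall, connect adjacent legs with their undersides at z = 95 mm, each running between the inner faces of the legs it joins and aligned with the legs' outer faces on the other axis.

B is an open storage box with external size 200×200×279 mm and wall thickness 10 mm (the base is also 10 mm thick). The base covers the whole footprint; the four walls stand on the base, with the y-facing walls full-width and the x-facing walls fitting between their inner faces.

The open box is on top of the stool.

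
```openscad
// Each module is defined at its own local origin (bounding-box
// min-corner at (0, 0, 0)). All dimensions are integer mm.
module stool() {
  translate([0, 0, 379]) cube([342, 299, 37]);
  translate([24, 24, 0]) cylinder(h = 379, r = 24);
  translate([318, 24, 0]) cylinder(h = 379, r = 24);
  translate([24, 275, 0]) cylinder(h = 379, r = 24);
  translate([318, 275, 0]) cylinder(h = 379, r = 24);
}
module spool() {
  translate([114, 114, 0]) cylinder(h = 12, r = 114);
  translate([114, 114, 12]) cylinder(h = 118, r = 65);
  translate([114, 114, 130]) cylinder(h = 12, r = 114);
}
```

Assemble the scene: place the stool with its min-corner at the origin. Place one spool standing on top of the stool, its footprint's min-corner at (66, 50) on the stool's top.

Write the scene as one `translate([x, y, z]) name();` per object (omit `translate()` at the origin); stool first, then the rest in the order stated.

stool();
translate([66, 50, 416]) spool();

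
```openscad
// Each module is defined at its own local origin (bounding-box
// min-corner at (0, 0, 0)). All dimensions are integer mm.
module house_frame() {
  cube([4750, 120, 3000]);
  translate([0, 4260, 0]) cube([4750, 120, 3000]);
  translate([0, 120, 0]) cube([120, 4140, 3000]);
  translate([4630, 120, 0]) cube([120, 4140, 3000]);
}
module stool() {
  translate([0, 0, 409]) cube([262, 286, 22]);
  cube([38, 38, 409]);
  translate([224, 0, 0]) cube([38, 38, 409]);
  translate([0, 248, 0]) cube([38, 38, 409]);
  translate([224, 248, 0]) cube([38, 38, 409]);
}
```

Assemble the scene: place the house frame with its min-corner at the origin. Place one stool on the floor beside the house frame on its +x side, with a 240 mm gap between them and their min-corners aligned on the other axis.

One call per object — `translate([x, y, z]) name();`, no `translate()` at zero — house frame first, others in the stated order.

house_frame();
translate([4990, 0, 0]) stool();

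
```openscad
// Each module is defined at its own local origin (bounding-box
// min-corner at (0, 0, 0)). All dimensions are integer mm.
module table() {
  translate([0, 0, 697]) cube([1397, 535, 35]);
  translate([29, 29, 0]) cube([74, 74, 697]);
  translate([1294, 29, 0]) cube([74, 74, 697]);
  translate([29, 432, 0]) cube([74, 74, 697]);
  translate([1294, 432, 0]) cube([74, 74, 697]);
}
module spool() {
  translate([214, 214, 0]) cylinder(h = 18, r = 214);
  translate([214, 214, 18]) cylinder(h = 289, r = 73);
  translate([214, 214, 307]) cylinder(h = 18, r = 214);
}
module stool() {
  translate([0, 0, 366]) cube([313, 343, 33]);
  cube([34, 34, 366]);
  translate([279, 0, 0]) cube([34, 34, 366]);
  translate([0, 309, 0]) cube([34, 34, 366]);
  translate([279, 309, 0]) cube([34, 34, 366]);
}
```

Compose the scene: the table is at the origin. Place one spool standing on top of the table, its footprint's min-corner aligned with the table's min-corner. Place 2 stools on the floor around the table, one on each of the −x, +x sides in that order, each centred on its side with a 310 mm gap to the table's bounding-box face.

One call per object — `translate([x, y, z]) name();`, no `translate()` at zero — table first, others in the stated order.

table();
translate([0, 0, 732]) spool();
translate([-623, 96, 0]) stool();
translate([1707, 96, 0]) stool();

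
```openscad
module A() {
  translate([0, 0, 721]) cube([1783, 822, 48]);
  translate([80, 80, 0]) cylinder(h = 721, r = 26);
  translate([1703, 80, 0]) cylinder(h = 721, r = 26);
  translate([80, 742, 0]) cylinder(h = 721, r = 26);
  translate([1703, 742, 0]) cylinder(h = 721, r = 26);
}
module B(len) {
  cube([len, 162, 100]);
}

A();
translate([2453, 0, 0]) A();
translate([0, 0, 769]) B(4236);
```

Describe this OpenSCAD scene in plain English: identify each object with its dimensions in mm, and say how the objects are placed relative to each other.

A is a table with a 1783×822 mm rectangular top, 48 mm thick, top surface at z = 769 mm, supported by four round legs of 52 mm diameter, each leg's bounding box inset 54 mm from the nearest pair of top edges, running from the floor.

B is a rectangular beam 4236 mm long (x), 162 mm deep (y), 100 mm thick (z).

The beam spans the tops of two tables placed 670 mm apart, resting at z = 769 mm.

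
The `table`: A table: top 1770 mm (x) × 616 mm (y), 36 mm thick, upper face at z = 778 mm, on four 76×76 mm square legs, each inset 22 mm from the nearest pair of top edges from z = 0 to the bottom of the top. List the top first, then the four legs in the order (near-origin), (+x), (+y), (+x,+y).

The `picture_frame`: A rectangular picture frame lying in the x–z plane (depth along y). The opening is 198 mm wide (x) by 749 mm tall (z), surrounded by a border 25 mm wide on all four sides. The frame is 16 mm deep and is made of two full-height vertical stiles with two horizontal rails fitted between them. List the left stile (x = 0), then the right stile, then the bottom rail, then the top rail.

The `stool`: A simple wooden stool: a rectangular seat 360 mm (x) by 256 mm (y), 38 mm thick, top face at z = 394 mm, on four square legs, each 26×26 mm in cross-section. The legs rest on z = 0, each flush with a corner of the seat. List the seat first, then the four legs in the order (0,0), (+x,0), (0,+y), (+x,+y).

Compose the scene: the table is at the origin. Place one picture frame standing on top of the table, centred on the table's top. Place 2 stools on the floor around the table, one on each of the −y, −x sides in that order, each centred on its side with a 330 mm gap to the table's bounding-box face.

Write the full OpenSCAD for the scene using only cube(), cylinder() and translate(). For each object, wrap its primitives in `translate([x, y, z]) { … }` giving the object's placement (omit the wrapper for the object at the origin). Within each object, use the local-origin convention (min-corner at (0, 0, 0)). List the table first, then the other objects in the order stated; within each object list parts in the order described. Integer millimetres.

translate([0, 0, 742]) cube([1770, 616, 36]);
translate([22, 22, 0]) cube([76, 76, 742]);
translate([1672, 22, 0]) cube([76, 76, 742]);
translate([22, 518, 0]) cube([76, 76, 742]);
translate([1672, 518, 0]) cube([76, 76, 742]);
translate([761, 300, 778]) {
  cube([25, 16, 799]);
  translate([223, 0, 0]) cube([25, 16, 799]);
  translate([25, 0, 0]) cube([198, 16, 25]);
  translate([25, 0, 774]) cube([198, 16, 25]);
}
translate([705, -586, 0]) {
  translate([0, 0, 356]) cube([360, 256, 38]);
  cube([26, 26, 356]);
  translate([334, 0, 0]) cube([26, 26, 356]);
  translate([0, 230, 0]) cube([26, 26, 356]);
  translate([334, 230, 0]) cube([26, 26, 356]);
}
translate([-690, 180, 0]) {
  translate([0, 0, 356]) cube([360, 256, 38]);
  cube([26, 26, 356]);
  translate([334, 0, 0]) cube([26, 26, 356]);
  translate([0, 230, 0]) cube([26, 26, 356]);
  translate([334, 230, 0]) cube([26, 26, 356]);
}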